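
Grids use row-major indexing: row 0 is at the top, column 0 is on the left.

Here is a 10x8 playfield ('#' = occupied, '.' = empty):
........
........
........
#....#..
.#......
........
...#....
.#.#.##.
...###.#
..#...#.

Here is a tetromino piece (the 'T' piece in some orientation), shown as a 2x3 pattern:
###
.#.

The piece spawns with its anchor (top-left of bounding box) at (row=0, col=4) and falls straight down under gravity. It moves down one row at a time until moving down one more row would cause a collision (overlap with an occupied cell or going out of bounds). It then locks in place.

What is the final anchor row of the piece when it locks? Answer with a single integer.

Answer: 1

Derivation:
Spawn at (row=0, col=4). Try each row:
  row 0: fits
  row 1: fits
  row 2: blocked -> lock at row 1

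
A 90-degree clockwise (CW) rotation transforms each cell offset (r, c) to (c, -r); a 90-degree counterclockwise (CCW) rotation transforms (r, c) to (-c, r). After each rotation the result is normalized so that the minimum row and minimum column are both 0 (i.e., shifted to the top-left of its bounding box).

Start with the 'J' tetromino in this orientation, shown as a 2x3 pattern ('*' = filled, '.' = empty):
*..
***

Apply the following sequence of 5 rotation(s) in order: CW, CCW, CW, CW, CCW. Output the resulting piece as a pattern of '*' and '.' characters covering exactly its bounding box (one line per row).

Answer: **
*.
*.

Derivation:
Start:
*..
***
After rotation 1 (CW):
**
*.
*.
After rotation 2 (CCW):
*..
***
After rotation 3 (CW):
**
*.
*.
After rotation 4 (CW):
***
..*
After rotation 5 (CCW):
**
*.
*.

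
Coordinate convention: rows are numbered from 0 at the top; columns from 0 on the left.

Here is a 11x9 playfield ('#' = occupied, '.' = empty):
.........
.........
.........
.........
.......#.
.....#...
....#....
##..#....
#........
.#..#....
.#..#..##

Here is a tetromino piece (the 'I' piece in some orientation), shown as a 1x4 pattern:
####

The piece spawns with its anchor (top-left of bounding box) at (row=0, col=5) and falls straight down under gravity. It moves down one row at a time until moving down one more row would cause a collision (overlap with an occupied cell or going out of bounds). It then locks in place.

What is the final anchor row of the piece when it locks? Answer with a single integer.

Answer: 3

Derivation:
Spawn at (row=0, col=5). Try each row:
  row 0: fits
  row 1: fits
  row 2: fits
  row 3: fits
  row 4: blocked -> lock at row 3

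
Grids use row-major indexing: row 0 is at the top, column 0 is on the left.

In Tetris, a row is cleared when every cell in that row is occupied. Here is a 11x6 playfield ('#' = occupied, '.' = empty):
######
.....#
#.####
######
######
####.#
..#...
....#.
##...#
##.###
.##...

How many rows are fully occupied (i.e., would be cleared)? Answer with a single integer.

Check each row:
  row 0: 0 empty cells -> FULL (clear)
  row 1: 5 empty cells -> not full
  row 2: 1 empty cell -> not full
  row 3: 0 empty cells -> FULL (clear)
  row 4: 0 empty cells -> FULL (clear)
  row 5: 1 empty cell -> not full
  row 6: 5 empty cells -> not full
  row 7: 5 empty cells -> not full
  row 8: 3 empty cells -> not full
  row 9: 1 empty cell -> not full
  row 10: 4 empty cells -> not full
Total rows cleared: 3

Answer: 3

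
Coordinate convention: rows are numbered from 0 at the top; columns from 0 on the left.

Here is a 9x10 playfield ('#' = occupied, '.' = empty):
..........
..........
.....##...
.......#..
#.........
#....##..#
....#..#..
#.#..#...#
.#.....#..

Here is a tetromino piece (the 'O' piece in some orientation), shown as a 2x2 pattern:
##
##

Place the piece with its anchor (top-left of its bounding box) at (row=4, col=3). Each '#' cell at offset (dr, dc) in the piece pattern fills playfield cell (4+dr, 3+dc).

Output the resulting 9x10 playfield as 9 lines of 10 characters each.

Fill (4+0,3+0) = (4,3)
Fill (4+0,3+1) = (4,4)
Fill (4+1,3+0) = (5,3)
Fill (4+1,3+1) = (5,4)

Answer: ..........
..........
.....##...
.......#..
#..##.....
#..####..#
....#..#..
#.#..#...#
.#.....#..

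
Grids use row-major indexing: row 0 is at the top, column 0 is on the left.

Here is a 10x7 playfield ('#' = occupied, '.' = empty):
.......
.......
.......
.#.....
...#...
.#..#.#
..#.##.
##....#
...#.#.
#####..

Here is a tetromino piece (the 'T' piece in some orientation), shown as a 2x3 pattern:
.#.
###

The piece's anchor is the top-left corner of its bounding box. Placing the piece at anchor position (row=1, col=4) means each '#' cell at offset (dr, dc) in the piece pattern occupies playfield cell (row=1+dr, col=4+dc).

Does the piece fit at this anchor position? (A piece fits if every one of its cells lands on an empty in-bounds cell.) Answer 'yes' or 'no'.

Answer: yes

Derivation:
Check each piece cell at anchor (1, 4):
  offset (0,1) -> (1,5): empty -> OK
  offset (1,0) -> (2,4): empty -> OK
  offset (1,1) -> (2,5): empty -> OK
  offset (1,2) -> (2,6): empty -> OK
All cells valid: yes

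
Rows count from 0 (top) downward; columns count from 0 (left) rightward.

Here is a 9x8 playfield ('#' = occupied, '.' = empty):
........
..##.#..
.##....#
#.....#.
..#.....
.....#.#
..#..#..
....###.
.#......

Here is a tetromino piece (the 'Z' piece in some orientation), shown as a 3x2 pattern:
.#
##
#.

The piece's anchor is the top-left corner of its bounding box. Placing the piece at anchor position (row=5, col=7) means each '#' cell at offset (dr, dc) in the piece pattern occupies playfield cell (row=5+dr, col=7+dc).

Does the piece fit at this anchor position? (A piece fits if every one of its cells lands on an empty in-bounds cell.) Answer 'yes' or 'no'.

Check each piece cell at anchor (5, 7):
  offset (0,1) -> (5,8): out of bounds -> FAIL
  offset (1,0) -> (6,7): empty -> OK
  offset (1,1) -> (6,8): out of bounds -> FAIL
  offset (2,0) -> (7,7): empty -> OK
All cells valid: no

Answer: no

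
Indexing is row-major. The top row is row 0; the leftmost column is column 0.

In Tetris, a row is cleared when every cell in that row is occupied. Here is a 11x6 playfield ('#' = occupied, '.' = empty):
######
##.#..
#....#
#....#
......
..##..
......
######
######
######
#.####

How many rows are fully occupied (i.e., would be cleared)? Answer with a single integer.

Answer: 4

Derivation:
Check each row:
  row 0: 0 empty cells -> FULL (clear)
  row 1: 3 empty cells -> not full
  row 2: 4 empty cells -> not full
  row 3: 4 empty cells -> not full
  row 4: 6 empty cells -> not full
  row 5: 4 empty cells -> not full
  row 6: 6 empty cells -> not full
  row 7: 0 empty cells -> FULL (clear)
  row 8: 0 empty cells -> FULL (clear)
  row 9: 0 empty cells -> FULL (clear)
  row 10: 1 empty cell -> not full
Total rows cleared: 4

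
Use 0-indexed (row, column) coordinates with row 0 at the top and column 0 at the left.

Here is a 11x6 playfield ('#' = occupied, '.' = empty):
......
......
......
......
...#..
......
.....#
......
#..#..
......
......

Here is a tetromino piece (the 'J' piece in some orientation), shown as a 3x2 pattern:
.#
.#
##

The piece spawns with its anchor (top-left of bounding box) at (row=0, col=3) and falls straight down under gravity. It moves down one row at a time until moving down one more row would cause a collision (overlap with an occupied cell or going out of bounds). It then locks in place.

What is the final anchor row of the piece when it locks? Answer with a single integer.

Answer: 1

Derivation:
Spawn at (row=0, col=3). Try each row:
  row 0: fits
  row 1: fits
  row 2: blocked -> lock at row 1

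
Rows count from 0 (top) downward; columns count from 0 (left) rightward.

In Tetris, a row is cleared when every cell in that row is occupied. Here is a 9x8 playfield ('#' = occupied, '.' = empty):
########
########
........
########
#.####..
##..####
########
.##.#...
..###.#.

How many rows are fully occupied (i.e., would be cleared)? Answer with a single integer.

Answer: 4

Derivation:
Check each row:
  row 0: 0 empty cells -> FULL (clear)
  row 1: 0 empty cells -> FULL (clear)
  row 2: 8 empty cells -> not full
  row 3: 0 empty cells -> FULL (clear)
  row 4: 3 empty cells -> not full
  row 5: 2 empty cells -> not full
  row 6: 0 empty cells -> FULL (clear)
  row 7: 5 empty cells -> not full
  row 8: 4 empty cells -> not full
Total rows cleared: 4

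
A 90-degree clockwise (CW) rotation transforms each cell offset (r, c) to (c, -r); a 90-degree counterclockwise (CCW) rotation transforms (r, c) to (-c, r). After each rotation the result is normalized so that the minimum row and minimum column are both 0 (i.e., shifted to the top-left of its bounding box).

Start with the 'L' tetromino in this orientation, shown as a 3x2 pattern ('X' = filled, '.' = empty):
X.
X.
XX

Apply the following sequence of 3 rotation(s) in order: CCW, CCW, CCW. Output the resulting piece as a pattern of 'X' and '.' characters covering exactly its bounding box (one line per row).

Answer: XXX
X..

Derivation:
Start:
X.
X.
XX
After rotation 1 (CCW):
..X
XXX
After rotation 2 (CCW):
XX
.X
.X
After rotation 3 (CCW):
XXX
X..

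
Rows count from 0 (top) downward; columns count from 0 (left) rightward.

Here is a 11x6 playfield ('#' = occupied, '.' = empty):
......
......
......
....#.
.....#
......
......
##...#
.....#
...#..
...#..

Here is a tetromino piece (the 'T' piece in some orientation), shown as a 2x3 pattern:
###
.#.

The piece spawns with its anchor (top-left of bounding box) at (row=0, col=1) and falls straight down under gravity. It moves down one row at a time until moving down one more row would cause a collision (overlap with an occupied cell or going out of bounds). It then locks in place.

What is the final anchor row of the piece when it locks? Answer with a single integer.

Spawn at (row=0, col=1). Try each row:
  row 0: fits
  row 1: fits
  row 2: fits
  row 3: fits
  row 4: fits
  row 5: fits
  row 6: fits
  row 7: blocked -> lock at row 6

Answer: 6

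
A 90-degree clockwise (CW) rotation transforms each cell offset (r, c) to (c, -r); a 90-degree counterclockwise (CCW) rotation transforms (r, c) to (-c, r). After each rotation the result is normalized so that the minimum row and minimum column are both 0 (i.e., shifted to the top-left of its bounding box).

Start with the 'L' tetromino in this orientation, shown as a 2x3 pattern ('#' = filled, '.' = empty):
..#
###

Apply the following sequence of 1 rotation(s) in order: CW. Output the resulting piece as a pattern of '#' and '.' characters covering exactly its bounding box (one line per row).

Start:
..#
###
After rotation 1 (CW):
#.
#.
##

Answer: #.
#.
##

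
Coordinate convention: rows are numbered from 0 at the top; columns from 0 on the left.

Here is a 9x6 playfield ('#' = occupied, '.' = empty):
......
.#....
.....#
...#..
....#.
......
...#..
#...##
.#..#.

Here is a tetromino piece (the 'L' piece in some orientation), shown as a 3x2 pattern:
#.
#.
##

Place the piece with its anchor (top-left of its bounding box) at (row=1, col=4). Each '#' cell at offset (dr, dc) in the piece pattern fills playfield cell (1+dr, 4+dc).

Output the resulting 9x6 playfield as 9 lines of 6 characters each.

Fill (1+0,4+0) = (1,4)
Fill (1+1,4+0) = (2,4)
Fill (1+2,4+0) = (3,4)
Fill (1+2,4+1) = (3,5)

Answer: ......
.#..#.
....##
...###
....#.
......
...#..
#...##
.#..#.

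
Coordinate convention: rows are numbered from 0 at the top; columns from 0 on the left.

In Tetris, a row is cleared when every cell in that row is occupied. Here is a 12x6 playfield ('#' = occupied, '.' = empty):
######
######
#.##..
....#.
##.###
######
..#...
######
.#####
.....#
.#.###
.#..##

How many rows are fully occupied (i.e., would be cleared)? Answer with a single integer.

Answer: 4

Derivation:
Check each row:
  row 0: 0 empty cells -> FULL (clear)
  row 1: 0 empty cells -> FULL (clear)
  row 2: 3 empty cells -> not full
  row 3: 5 empty cells -> not full
  row 4: 1 empty cell -> not full
  row 5: 0 empty cells -> FULL (clear)
  row 6: 5 empty cells -> not full
  row 7: 0 empty cells -> FULL (clear)
  row 8: 1 empty cell -> not full
  row 9: 5 empty cells -> not full
  row 10: 2 empty cells -> not full
  row 11: 3 empty cells -> not full
Total rows cleared: 4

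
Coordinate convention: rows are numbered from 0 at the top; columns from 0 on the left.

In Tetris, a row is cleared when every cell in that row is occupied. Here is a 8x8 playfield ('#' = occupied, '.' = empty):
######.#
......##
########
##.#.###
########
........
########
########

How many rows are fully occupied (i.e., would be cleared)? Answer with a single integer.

Answer: 4

Derivation:
Check each row:
  row 0: 1 empty cell -> not full
  row 1: 6 empty cells -> not full
  row 2: 0 empty cells -> FULL (clear)
  row 3: 2 empty cells -> not full
  row 4: 0 empty cells -> FULL (clear)
  row 5: 8 empty cells -> not full
  row 6: 0 empty cells -> FULL (clear)
  row 7: 0 empty cells -> FULL (clear)
Total rows cleared: 4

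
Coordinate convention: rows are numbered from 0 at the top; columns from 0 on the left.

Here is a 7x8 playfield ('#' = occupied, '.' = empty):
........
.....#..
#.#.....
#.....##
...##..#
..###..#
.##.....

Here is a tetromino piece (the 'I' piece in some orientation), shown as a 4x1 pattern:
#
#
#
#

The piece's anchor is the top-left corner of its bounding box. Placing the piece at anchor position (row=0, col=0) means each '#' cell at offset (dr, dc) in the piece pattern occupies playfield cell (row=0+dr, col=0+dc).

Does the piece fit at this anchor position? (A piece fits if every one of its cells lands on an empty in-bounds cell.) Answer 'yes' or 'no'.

Answer: no

Derivation:
Check each piece cell at anchor (0, 0):
  offset (0,0) -> (0,0): empty -> OK
  offset (1,0) -> (1,0): empty -> OK
  offset (2,0) -> (2,0): occupied ('#') -> FAIL
  offset (3,0) -> (3,0): occupied ('#') -> FAIL
All cells valid: no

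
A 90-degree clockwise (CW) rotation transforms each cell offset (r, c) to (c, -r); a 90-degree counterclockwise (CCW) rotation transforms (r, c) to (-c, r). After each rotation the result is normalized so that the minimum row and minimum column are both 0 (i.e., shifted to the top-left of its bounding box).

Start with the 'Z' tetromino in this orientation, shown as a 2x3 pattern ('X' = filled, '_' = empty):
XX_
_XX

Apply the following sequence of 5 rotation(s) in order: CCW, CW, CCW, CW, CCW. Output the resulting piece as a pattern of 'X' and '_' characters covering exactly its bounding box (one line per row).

Answer: _X
XX
X_

Derivation:
Start:
XX_
_XX
After rotation 1 (CCW):
_X
XX
X_
After rotation 2 (CW):
XX_
_XX
After rotation 3 (CCW):
_X
XX
X_
After rotation 4 (CW):
XX_
_XX
After rotation 5 (CCW):
_X
XX
X_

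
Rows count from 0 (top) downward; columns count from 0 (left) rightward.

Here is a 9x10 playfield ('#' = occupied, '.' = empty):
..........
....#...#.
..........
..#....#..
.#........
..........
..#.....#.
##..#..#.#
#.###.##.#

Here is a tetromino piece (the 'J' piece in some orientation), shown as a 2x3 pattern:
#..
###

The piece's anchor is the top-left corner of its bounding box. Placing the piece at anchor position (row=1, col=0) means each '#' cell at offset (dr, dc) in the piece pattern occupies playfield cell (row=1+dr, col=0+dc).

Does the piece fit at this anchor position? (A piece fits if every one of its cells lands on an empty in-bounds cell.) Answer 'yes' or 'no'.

Answer: yes

Derivation:
Check each piece cell at anchor (1, 0):
  offset (0,0) -> (1,0): empty -> OK
  offset (1,0) -> (2,0): empty -> OK
  offset (1,1) -> (2,1): empty -> OK
  offset (1,2) -> (2,2): empty -> OK
All cells valid: yes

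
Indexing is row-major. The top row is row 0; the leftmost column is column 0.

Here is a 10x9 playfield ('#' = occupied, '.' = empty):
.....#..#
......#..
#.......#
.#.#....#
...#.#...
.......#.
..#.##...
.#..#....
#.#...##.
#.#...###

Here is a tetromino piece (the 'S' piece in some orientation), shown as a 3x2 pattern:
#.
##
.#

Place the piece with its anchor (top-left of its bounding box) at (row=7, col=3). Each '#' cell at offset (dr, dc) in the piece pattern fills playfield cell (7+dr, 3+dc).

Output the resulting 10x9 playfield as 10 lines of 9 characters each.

Answer: .....#..#
......#..
#.......#
.#.#....#
...#.#...
.......#.
..#.##...
.#.##....
#.###.##.
#.#.#.###

Derivation:
Fill (7+0,3+0) = (7,3)
Fill (7+1,3+0) = (8,3)
Fill (7+1,3+1) = (8,4)
Fill (7+2,3+1) = (9,4)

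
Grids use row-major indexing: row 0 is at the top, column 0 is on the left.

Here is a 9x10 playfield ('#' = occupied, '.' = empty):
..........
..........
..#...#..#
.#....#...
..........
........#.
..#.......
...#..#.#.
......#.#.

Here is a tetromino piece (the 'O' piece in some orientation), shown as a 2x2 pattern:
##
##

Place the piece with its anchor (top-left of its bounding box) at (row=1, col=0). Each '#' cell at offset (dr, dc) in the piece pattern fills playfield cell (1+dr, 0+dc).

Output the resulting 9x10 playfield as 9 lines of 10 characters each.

Fill (1+0,0+0) = (1,0)
Fill (1+0,0+1) = (1,1)
Fill (1+1,0+0) = (2,0)
Fill (1+1,0+1) = (2,1)

Answer: ..........
##........
###...#..#
.#....#...
..........
........#.
..#.......
...#..#.#.
......#.#.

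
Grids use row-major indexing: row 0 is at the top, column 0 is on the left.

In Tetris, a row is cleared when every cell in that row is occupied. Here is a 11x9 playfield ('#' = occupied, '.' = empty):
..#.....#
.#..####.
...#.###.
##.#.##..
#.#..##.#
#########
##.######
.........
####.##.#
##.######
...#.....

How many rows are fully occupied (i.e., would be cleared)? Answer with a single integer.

Answer: 1

Derivation:
Check each row:
  row 0: 7 empty cells -> not full
  row 1: 4 empty cells -> not full
  row 2: 5 empty cells -> not full
  row 3: 4 empty cells -> not full
  row 4: 4 empty cells -> not full
  row 5: 0 empty cells -> FULL (clear)
  row 6: 1 empty cell -> not full
  row 7: 9 empty cells -> not full
  row 8: 2 empty cells -> not full
  row 9: 1 empty cell -> not full
  row 10: 8 empty cells -> not full
Total rows cleared: 1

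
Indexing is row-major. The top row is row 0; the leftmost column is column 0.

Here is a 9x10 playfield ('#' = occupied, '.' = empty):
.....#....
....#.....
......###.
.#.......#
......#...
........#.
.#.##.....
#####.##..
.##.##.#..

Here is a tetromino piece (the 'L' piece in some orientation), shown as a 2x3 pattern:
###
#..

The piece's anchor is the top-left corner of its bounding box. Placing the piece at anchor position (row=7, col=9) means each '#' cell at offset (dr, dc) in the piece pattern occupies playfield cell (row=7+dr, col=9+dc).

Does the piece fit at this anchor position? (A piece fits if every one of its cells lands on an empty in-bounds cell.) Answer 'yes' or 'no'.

Answer: no

Derivation:
Check each piece cell at anchor (7, 9):
  offset (0,0) -> (7,9): empty -> OK
  offset (0,1) -> (7,10): out of bounds -> FAIL
  offset (0,2) -> (7,11): out of bounds -> FAIL
  offset (1,0) -> (8,9): empty -> OK
All cells valid: no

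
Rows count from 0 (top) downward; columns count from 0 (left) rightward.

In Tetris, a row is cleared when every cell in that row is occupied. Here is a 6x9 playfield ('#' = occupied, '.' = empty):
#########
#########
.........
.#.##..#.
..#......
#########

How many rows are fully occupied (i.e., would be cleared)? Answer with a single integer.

Check each row:
  row 0: 0 empty cells -> FULL (clear)
  row 1: 0 empty cells -> FULL (clear)
  row 2: 9 empty cells -> not full
  row 3: 5 empty cells -> not full
  row 4: 8 empty cells -> not full
  row 5: 0 empty cells -> FULL (clear)
Total rows cleared: 3

Answer: 3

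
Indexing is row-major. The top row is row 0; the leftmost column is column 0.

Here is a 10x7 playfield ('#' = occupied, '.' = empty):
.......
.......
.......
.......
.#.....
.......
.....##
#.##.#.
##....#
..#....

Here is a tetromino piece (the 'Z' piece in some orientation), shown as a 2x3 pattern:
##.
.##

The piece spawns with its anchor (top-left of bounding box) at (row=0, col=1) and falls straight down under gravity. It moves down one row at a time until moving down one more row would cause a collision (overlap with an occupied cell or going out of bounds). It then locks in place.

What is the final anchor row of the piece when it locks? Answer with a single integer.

Spawn at (row=0, col=1). Try each row:
  row 0: fits
  row 1: fits
  row 2: fits
  row 3: fits
  row 4: blocked -> lock at row 3

Answer: 3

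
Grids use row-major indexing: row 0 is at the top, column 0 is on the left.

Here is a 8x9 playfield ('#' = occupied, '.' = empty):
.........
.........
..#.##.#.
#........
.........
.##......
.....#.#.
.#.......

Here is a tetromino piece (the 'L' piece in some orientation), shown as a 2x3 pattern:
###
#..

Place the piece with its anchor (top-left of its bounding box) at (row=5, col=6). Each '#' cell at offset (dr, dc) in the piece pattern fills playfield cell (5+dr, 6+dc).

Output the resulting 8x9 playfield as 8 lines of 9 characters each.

Fill (5+0,6+0) = (5,6)
Fill (5+0,6+1) = (5,7)
Fill (5+0,6+2) = (5,8)
Fill (5+1,6+0) = (6,6)

Answer: .........
.........
..#.##.#.
#........
.........
.##...###
.....###.
.#.......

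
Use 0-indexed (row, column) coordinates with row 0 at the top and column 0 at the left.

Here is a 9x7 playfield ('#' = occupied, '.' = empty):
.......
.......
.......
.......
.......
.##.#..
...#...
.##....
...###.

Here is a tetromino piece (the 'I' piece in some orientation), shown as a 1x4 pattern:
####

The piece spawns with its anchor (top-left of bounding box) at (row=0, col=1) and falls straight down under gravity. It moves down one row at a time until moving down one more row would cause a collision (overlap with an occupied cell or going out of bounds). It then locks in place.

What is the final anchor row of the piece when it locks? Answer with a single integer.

Answer: 4

Derivation:
Spawn at (row=0, col=1). Try each row:
  row 0: fits
  row 1: fits
  row 2: fits
  row 3: fits
  row 4: fits
  row 5: blocked -> lock at row 4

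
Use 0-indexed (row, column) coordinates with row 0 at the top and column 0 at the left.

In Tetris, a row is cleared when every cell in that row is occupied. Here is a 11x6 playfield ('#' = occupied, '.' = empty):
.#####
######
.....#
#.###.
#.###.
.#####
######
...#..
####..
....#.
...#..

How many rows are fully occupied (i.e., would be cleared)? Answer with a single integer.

Check each row:
  row 0: 1 empty cell -> not full
  row 1: 0 empty cells -> FULL (clear)
  row 2: 5 empty cells -> not full
  row 3: 2 empty cells -> not full
  row 4: 2 empty cells -> not full
  row 5: 1 empty cell -> not full
  row 6: 0 empty cells -> FULL (clear)
  row 7: 5 empty cells -> not full
  row 8: 2 empty cells -> not full
  row 9: 5 empty cells -> not full
  row 10: 5 empty cells -> not full
Total rows cleared: 2

Answer: 2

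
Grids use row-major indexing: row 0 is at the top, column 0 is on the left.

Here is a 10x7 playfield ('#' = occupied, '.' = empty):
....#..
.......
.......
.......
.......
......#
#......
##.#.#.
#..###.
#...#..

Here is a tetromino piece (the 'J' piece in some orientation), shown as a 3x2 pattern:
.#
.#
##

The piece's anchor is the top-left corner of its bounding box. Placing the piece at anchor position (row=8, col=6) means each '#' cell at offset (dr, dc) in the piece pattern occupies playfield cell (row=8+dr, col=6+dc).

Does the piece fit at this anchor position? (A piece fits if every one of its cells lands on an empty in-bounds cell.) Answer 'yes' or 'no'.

Check each piece cell at anchor (8, 6):
  offset (0,1) -> (8,7): out of bounds -> FAIL
  offset (1,1) -> (9,7): out of bounds -> FAIL
  offset (2,0) -> (10,6): out of bounds -> FAIL
  offset (2,1) -> (10,7): out of bounds -> FAIL
All cells valid: no

Answer: no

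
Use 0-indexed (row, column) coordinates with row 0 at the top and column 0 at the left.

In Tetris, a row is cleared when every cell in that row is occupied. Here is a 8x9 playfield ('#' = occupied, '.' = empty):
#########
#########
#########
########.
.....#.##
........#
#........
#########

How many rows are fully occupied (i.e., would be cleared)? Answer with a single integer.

Check each row:
  row 0: 0 empty cells -> FULL (clear)
  row 1: 0 empty cells -> FULL (clear)
  row 2: 0 empty cells -> FULL (clear)
  row 3: 1 empty cell -> not full
  row 4: 6 empty cells -> not full
  row 5: 8 empty cells -> not full
  row 6: 8 empty cells -> not full
  row 7: 0 empty cells -> FULL (clear)
Total rows cleared: 4

Answer: 4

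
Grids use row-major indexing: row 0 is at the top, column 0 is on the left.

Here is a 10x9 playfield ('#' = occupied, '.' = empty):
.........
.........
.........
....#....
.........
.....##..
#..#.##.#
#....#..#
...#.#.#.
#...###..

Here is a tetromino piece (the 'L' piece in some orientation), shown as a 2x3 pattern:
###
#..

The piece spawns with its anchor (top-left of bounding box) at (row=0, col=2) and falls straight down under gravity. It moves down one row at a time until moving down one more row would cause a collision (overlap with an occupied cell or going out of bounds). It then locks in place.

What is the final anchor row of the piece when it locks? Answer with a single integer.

Answer: 2

Derivation:
Spawn at (row=0, col=2). Try each row:
  row 0: fits
  row 1: fits
  row 2: fits
  row 3: blocked -> lock at row 2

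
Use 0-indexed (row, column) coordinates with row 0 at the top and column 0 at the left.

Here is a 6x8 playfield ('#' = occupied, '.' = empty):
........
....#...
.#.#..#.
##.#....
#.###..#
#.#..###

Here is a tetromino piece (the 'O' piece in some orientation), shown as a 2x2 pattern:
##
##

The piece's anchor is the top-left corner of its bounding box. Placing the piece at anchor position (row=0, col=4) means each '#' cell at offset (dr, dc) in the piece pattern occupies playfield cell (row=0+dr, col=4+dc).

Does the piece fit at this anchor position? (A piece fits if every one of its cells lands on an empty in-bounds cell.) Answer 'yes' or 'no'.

Check each piece cell at anchor (0, 4):
  offset (0,0) -> (0,4): empty -> OK
  offset (0,1) -> (0,5): empty -> OK
  offset (1,0) -> (1,4): occupied ('#') -> FAIL
  offset (1,1) -> (1,5): empty -> OK
All cells valid: no

Answer: no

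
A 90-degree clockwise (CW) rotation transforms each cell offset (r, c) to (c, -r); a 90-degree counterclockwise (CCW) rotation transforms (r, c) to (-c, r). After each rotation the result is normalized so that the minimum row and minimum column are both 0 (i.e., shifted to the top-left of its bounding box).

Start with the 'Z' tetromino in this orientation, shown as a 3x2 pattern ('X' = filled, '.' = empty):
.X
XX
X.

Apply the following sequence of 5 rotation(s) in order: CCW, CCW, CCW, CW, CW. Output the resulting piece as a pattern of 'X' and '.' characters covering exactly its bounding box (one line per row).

Start:
.X
XX
X.
After rotation 1 (CCW):
XX.
.XX
After rotation 2 (CCW):
.X
XX
X.
After rotation 3 (CCW):
XX.
.XX
After rotation 4 (CW):
.X
XX
X.
After rotation 5 (CW):
XX.
.XX

Answer: XX.
.XX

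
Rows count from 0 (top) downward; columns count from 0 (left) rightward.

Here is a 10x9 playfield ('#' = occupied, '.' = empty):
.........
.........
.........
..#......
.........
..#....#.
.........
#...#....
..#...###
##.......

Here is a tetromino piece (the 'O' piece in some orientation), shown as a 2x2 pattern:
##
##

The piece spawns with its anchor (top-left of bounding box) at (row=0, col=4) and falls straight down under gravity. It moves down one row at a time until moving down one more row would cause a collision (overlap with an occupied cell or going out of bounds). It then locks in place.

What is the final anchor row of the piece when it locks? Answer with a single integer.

Spawn at (row=0, col=4). Try each row:
  row 0: fits
  row 1: fits
  row 2: fits
  row 3: fits
  row 4: fits
  row 5: fits
  row 6: blocked -> lock at row 5

Answer: 5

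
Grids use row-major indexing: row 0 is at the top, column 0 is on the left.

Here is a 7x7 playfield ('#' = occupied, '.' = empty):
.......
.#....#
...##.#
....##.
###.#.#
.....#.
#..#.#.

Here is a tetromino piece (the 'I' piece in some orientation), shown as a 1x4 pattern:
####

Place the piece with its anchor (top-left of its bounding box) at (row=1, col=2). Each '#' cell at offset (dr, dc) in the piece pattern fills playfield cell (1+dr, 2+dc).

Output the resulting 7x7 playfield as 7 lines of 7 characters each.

Answer: .......
.######
...##.#
....##.
###.#.#
.....#.
#..#.#.

Derivation:
Fill (1+0,2+0) = (1,2)
Fill (1+0,2+1) = (1,3)
Fill (1+0,2+2) = (1,4)
Fill (1+0,2+3) = (1,5)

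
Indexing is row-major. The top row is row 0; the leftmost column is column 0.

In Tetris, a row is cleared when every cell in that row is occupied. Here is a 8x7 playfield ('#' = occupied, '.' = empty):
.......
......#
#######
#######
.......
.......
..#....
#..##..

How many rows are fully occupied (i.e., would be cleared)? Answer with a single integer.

Check each row:
  row 0: 7 empty cells -> not full
  row 1: 6 empty cells -> not full
  row 2: 0 empty cells -> FULL (clear)
  row 3: 0 empty cells -> FULL (clear)
  row 4: 7 empty cells -> not full
  row 5: 7 empty cells -> not full
  row 6: 6 empty cells -> not full
  row 7: 4 empty cells -> not full
Total rows cleared: 2

Answer: 2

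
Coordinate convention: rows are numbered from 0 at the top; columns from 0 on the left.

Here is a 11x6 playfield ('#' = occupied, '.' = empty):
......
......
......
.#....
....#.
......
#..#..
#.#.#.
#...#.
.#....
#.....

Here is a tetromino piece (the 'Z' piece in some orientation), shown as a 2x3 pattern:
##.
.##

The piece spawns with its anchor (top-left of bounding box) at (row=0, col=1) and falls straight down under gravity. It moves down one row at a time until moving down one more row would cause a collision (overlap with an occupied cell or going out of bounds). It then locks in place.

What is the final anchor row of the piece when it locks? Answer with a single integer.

Answer: 2

Derivation:
Spawn at (row=0, col=1). Try each row:
  row 0: fits
  row 1: fits
  row 2: fits
  row 3: blocked -> lock at row 2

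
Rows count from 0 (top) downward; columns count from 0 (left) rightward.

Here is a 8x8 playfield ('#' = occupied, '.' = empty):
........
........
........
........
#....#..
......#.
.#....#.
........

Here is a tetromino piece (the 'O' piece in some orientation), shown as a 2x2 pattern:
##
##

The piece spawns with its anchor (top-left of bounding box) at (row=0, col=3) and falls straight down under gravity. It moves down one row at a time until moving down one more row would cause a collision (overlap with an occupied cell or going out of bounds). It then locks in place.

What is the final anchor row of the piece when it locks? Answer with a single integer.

Spawn at (row=0, col=3). Try each row:
  row 0: fits
  row 1: fits
  row 2: fits
  row 3: fits
  row 4: fits
  row 5: fits
  row 6: fits
  row 7: blocked -> lock at row 6

Answer: 6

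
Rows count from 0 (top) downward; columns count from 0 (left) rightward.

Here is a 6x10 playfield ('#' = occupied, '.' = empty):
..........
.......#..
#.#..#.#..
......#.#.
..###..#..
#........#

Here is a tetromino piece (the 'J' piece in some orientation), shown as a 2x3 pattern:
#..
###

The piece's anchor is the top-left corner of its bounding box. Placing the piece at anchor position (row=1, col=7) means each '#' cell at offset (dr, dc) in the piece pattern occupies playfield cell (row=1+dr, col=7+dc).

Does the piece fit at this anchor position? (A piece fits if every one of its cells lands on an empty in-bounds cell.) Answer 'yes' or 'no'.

Check each piece cell at anchor (1, 7):
  offset (0,0) -> (1,7): occupied ('#') -> FAIL
  offset (1,0) -> (2,7): occupied ('#') -> FAIL
  offset (1,1) -> (2,8): empty -> OK
  offset (1,2) -> (2,9): empty -> OK
All cells valid: no

Answer: no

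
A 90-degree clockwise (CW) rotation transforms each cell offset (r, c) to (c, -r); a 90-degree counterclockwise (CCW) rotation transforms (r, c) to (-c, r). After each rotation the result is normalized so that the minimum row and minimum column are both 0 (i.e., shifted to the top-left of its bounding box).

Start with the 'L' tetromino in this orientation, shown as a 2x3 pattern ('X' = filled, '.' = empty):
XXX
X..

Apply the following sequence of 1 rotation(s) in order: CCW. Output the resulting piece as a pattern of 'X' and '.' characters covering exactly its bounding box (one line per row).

Answer: X.
X.
XX

Derivation:
Start:
XXX
X..
After rotation 1 (CCW):
X.
X.
XX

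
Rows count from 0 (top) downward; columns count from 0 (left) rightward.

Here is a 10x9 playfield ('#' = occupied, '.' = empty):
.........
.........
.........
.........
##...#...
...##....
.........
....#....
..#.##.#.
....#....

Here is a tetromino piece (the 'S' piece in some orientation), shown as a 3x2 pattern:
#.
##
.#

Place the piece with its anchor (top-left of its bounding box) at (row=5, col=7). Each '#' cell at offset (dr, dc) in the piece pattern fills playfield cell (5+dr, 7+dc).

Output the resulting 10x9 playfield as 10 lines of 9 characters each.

Answer: .........
.........
.........
.........
##...#...
...##..#.
.......##
....#...#
..#.##.#.
....#....

Derivation:
Fill (5+0,7+0) = (5,7)
Fill (5+1,7+0) = (6,7)
Fill (5+1,7+1) = (6,8)
Fill (5+2,7+1) = (7,8)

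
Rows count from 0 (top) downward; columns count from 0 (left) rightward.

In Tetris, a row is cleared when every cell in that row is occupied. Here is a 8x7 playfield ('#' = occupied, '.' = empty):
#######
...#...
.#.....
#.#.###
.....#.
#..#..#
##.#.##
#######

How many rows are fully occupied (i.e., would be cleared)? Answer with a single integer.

Answer: 2

Derivation:
Check each row:
  row 0: 0 empty cells -> FULL (clear)
  row 1: 6 empty cells -> not full
  row 2: 6 empty cells -> not full
  row 3: 2 empty cells -> not full
  row 4: 6 empty cells -> not full
  row 5: 4 empty cells -> not full
  row 6: 2 empty cells -> not full
  row 7: 0 empty cells -> FULL (clear)
Total rows cleared: 2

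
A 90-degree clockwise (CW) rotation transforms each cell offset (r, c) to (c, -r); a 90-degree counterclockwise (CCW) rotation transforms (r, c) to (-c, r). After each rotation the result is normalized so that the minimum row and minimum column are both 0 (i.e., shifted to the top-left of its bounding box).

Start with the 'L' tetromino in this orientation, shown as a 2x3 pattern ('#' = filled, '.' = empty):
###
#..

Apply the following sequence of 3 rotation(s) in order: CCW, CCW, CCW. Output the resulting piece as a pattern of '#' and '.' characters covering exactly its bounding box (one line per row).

Answer: ##
.#
.#

Derivation:
Start:
###
#..
After rotation 1 (CCW):
#.
#.
##
After rotation 2 (CCW):
..#
###
After rotation 3 (CCW):
##
.#
.#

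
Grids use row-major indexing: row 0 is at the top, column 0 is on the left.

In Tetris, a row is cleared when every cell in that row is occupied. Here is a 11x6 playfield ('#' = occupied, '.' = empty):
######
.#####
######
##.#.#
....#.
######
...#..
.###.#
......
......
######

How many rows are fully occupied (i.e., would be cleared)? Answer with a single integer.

Answer: 4

Derivation:
Check each row:
  row 0: 0 empty cells -> FULL (clear)
  row 1: 1 empty cell -> not full
  row 2: 0 empty cells -> FULL (clear)
  row 3: 2 empty cells -> not full
  row 4: 5 empty cells -> not full
  row 5: 0 empty cells -> FULL (clear)
  row 6: 5 empty cells -> not full
  row 7: 2 empty cells -> not full
  row 8: 6 empty cells -> not full
  row 9: 6 empty cells -> not full
  row 10: 0 empty cells -> FULL (clear)
Total rows cleared: 4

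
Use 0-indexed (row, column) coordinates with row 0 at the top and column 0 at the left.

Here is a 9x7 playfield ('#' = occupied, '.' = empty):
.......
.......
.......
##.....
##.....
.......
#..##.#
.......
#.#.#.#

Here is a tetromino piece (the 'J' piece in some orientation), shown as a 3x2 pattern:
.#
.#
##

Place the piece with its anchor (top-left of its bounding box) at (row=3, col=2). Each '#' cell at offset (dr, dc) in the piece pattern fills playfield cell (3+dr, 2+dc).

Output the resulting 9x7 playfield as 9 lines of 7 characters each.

Fill (3+0,2+1) = (3,3)
Fill (3+1,2+1) = (4,3)
Fill (3+2,2+0) = (5,2)
Fill (3+2,2+1) = (5,3)

Answer: .......
.......
.......
##.#...
##.#...
..##...
#..##.#
.......
#.#.#.#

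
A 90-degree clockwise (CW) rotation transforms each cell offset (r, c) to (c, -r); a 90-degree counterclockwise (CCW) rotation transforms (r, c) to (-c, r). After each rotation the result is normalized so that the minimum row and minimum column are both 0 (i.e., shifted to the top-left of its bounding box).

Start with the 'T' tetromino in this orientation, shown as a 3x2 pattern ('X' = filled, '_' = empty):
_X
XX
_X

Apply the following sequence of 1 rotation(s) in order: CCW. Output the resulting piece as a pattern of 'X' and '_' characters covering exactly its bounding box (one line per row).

Start:
_X
XX
_X
After rotation 1 (CCW):
XXX
_X_

Answer: XXX
_X_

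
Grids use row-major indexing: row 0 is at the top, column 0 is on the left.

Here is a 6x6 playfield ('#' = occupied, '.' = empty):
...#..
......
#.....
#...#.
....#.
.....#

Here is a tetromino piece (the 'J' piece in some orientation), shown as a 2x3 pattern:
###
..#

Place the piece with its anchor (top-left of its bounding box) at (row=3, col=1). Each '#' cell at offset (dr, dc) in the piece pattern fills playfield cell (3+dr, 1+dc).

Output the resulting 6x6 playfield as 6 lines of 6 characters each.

Answer: ...#..
......
#.....
#####.
...##.
.....#

Derivation:
Fill (3+0,1+0) = (3,1)
Fill (3+0,1+1) = (3,2)
Fill (3+0,1+2) = (3,3)
Fill (3+1,1+2) = (4,3)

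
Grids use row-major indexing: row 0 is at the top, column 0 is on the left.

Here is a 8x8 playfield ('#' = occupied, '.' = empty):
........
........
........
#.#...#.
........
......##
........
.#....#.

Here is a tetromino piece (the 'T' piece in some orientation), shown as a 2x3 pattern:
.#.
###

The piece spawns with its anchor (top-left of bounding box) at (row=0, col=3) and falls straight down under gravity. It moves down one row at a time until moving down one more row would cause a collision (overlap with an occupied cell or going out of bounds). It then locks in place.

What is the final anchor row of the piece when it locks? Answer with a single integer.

Answer: 6

Derivation:
Spawn at (row=0, col=3). Try each row:
  row 0: fits
  row 1: fits
  row 2: fits
  row 3: fits
  row 4: fits
  row 5: fits
  row 6: fits
  row 7: blocked -> lock at row 6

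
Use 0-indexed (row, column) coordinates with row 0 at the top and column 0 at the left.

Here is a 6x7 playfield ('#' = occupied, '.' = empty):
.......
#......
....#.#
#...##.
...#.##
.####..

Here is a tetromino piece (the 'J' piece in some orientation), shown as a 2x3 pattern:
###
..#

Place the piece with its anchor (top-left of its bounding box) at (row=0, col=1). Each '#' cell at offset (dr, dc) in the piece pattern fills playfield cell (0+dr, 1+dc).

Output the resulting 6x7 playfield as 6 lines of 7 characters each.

Fill (0+0,1+0) = (0,1)
Fill (0+0,1+1) = (0,2)
Fill (0+0,1+2) = (0,3)
Fill (0+1,1+2) = (1,3)

Answer: .###...
#..#...
....#.#
#...##.
...#.##
.####..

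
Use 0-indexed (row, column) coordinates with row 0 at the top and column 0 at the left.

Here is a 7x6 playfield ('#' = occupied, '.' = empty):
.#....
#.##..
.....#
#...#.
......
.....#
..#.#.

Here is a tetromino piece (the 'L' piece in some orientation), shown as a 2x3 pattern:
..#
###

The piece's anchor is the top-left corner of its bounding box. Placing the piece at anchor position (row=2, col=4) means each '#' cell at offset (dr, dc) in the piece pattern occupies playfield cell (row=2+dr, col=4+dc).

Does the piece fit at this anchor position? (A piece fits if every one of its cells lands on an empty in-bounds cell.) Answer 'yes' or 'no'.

Check each piece cell at anchor (2, 4):
  offset (0,2) -> (2,6): out of bounds -> FAIL
  offset (1,0) -> (3,4): occupied ('#') -> FAIL
  offset (1,1) -> (3,5): empty -> OK
  offset (1,2) -> (3,6): out of bounds -> FAIL
All cells valid: no

Answer: no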